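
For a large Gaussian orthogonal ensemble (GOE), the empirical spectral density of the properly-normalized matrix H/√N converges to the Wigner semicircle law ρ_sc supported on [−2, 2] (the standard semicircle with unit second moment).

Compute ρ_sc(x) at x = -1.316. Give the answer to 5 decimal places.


ρ_sc(x) = (1/(2π)) √(4 − x²). With x = -1.316:
  4 − x² = 4 − (-1.316)² = 4 − 1.731856 = 2.268144.
  √(4 − x²) = 1.506036.
  1/(2π) = 0.159155.
  ρ_sc(-1.316) = 0.159155 · 1.506036 = 0.239693.

Rounded to 5 decimal places: ρ_sc(-1.316) ≈ 0.23969.


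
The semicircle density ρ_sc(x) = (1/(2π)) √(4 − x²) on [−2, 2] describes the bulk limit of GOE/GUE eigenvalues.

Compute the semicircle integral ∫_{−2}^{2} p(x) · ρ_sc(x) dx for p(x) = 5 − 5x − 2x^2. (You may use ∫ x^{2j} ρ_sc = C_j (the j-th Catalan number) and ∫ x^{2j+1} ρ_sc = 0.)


Write p(x) = Σ a_i x^i, split into monomials and integrate each against ρ_sc separately.
Using ∫ x^{2j} ρ_sc = C_j = (1/(j+1)) C(2j, j) (Catalan numbers) and ∫ x^{2j+1} ρ_sc = 0 (odd monomials vanish by symmetry):
  i = 0 (even): a_0 · C_{0} = 5 · 1 = 5
  i = 1 (odd): ∫ x^1 ρ_sc = 0 (vanishes)
  i = 2 (even): a_2 · C_{1} = -2 · 1 = -2

Summing the contributions: ∫_{−2}^{2} p(x) ρ_sc(x) dx = 5 + (-2) = 3.


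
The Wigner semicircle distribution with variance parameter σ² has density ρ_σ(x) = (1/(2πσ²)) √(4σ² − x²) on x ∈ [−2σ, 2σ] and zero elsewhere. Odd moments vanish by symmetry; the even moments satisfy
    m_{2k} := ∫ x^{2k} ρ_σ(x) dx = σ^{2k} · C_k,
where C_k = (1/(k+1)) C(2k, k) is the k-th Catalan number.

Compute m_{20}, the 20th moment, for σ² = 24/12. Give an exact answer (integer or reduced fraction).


By the scaled semicircle moment identity, m_{2k} = σ^{2k} · C_k with k = 10.
C_10 = (1/(k+1)) · C(2k, k) = (1/11) · C(20, 10) = (1/11) · 184756 = 16796.
σ^{2k} = (σ²)^k = (24/12)^10 = 1024.

Therefore m_{20} = σ^{20} · C_10 = 1024 · 16796 = 17199104.


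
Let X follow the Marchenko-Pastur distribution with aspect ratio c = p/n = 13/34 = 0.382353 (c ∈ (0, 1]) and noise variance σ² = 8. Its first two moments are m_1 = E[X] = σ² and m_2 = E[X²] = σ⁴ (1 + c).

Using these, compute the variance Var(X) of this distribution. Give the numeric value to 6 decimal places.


m_1 = E[X] = σ² = 8, so m_1² = 64.
m_2 = E[X²] = σ⁴ (1 + c) = 64 · (1 + 0.382353) = 64 · 1.382353 = 88.470588.
(Note m_2 − m_1² simplifies to c · σ⁴ = 0.382353 · 64.)

Var(X) = m_2 − m_1² = 88.470588 − 64 = 24.470588.


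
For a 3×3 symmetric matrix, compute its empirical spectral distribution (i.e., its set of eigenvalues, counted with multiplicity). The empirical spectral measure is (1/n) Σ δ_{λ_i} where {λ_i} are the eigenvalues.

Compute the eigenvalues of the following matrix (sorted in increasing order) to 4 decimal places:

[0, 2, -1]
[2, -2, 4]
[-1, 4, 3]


Since M is real symmetric, all three eigenvalues are real; they are the roots of det(λI − M) = λ³ − (tr M) λ² + s λ − det M, where s is the sum of the principal 2×2 minors.
tr M = 0 + (-2) + 3 = 1.
s = (0·(-2) − 2²) + (0·3 − (-1)²) + ((-2)·3 − 4²) = -4 + (-1) + (-22) = -27.
det M (expand along row 1) = 0·(-22) − 2·10 + (-1)·6 = -26.
Characteristic polynomial: λ³ − λ² − 27λ + 26 = 0.
Substitute λ = y + (tr M)/3 = y + 0.333333 to remove the quadratic term: y³ + p·y + q = 0 with p = s − (tr M)²/3 = -27.333333 and q = −2(tr M)³/27 + (tr M)·s/3 − det M = 16.925926.
Three real roots ⇒ use the trigonometric (Viète) form: r = 2√(−p/3) = 6.036923, φ = arccos(3q/(p·r)) = arccos(-0.307727) = 1.883599 rad.
y_k = r·cos(φ/3 − 2πk/3) for k = 0, 1, 2 gives y = 4.885577, 0.628316, -5.513893.
λ_k = y_k + 0.333333 gives λ = 5.2189, 0.9616, -5.1806 (check: the sum is 1.0000 = tr M).

Eigenvalues sorted in increasing order: [-5.1806, 0.9616, 5.2189].


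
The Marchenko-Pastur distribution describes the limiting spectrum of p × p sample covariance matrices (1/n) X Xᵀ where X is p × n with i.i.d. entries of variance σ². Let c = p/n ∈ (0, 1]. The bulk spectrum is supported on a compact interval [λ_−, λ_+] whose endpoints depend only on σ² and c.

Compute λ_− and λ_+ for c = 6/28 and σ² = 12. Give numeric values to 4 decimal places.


c = 6/28 = 0.214286; √c = 0.462910.
λ_− = σ² (1 − √c)² = 12 · (1 − 0.462910)² = 12 · (0.537090)² = 3.461587.
λ_+ = σ² (1 + √c)² = 12 · (1 + 0.462910)² = 12 · (1.462910)² = 25.681270.

Rounded to 4 decimal places: λ_− ≈ 3.4616, λ_+ ≈ 25.6813.


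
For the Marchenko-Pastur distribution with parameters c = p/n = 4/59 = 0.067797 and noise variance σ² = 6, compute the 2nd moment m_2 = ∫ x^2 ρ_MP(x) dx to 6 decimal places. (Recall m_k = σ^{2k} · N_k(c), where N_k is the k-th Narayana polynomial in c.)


E[X²] = σ⁴ (1 + c) (second MP moment). With σ² = 6 (so σ⁴ = 36) and c = 4/59 = 0.067797: E[X²] = 36 · (1 + 0.067797) = 36 · 1.067797.

So E[X^2] = 38.440678.


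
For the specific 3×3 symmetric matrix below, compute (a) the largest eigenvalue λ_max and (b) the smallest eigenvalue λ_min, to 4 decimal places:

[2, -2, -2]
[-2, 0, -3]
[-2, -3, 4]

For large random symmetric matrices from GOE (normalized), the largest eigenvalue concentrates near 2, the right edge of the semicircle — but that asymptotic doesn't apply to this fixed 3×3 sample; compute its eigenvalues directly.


Since M is real symmetric, all three eigenvalues are real; they are the roots of det(λI − M) = λ³ − (tr M) λ² + s λ − det M, where s is the sum of the principal 2×2 minors.
tr M = 2 + 0 + 4 = 6.
s = (2·0 − (-2)²) + (2·4 − (-2)²) + (0·4 − (-3)²) = -4 + 4 + (-9) = -9.
det M (expand along row 1) = 2·(-9) − (-2)·(-14) + (-2)·6 = -58.
Characteristic polynomial: λ³ − 6λ² − 9λ + 58 = 0.
Substitute λ = y + (tr M)/3 = y + 2.000000 to remove the quadratic term: y³ + p·y + q = 0 with p = s − (tr M)²/3 = -21.000000 and q = −2(tr M)³/27 + (tr M)·s/3 − det M = 24.000000.
Three real roots ⇒ use the trigonometric (Viète) form: r = 2√(−p/3) = 5.291503, φ = arccos(3q/(p·r)) = arccos(-0.647939) = 2.275672 rad.
y_k = r·cos(φ/3 − 2πk/3) for k = 0, 1, 2 gives y = 3.840727, 1.231876, -5.072603.
λ_k = y_k + 2.000000 gives λ = 5.8407, 3.2319, -3.0726 (check: the sum is 6.0000 = tr M).

Hence λ_max = 5.8407 and λ_min = -3.0726.


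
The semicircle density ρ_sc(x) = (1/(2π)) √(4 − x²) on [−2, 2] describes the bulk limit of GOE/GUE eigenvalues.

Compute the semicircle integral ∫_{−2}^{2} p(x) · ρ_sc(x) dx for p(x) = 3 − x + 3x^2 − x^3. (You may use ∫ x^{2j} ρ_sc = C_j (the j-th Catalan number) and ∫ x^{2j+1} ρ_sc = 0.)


Write p(x) = Σ a_i x^i, split into monomials and integrate each against ρ_sc separately.
Using ∫ x^{2j} ρ_sc = C_j = (1/(j+1)) C(2j, j) (Catalan numbers) and ∫ x^{2j+1} ρ_sc = 0 (odd monomials vanish by symmetry):
  i = 0 (even): a_0 · C_{0} = 3 · 1 = 3
  i = 1 (odd): ∫ x^1 ρ_sc = 0 (vanishes)
  i = 2 (even): a_2 · C_{1} = 3 · 1 = 3
  i = 3 (odd): ∫ x^3 ρ_sc = 0 (vanishes)

Summing the contributions: ∫_{−2}^{2} p(x) ρ_sc(x) dx = 3 + 3 = 6.


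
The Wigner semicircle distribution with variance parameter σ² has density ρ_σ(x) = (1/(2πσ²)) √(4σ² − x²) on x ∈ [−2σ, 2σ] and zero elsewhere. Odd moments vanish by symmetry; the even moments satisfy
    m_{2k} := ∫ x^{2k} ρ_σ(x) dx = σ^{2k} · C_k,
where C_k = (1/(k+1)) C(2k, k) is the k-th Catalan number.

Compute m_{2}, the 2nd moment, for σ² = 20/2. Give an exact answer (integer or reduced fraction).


By the scaled semicircle moment identity, m_{2k} = σ^{2k} · C_k with k = 1.
C_1 = (1/(k+1)) · C(2k, k) = (1/2) · C(2, 1) = (1/2) · 2 = 1.
σ^{2k} = (σ²)^k = (20/2)^1 = 10.

Therefore m_{2} = σ^{2} · C_1 = 10 · 1 = 10.


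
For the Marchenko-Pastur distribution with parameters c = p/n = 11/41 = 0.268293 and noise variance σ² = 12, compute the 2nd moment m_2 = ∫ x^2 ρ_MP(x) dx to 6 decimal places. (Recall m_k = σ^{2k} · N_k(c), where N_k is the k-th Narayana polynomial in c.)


E[X²] = σ⁴ (1 + c) (second MP moment). With σ² = 12 (so σ⁴ = 144) and c = 11/41 = 0.268293: E[X²] = 144 · (1 + 0.268293) = 144 · 1.268293.

So E[X^2] = 182.634146.


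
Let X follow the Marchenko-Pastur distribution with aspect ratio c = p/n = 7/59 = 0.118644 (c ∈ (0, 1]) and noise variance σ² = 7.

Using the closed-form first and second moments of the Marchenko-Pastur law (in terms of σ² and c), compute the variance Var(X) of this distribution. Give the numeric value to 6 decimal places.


Recall the MP moments m_1 = E[X] = σ² and m_2 = E[X²] = σ⁴ (1 + c).
m_1 = E[X] = σ² = 7, so m_1² = 49.
m_2 = E[X²] = σ⁴ (1 + c) = 49 · (1 + 0.118644) = 49 · 1.118644 = 54.813559.
(Note m_2 − m_1² simplifies to c · σ⁴ = 0.118644 · 49.)

Var(X) = m_2 − m_1² = 54.813559 − 49 = 5.813559.


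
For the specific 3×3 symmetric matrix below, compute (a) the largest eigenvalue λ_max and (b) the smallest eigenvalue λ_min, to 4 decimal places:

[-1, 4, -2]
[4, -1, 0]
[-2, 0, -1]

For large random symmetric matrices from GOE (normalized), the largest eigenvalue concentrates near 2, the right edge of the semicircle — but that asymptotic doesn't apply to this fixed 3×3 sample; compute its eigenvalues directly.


Since M is real symmetric, all three eigenvalues are real; they are the roots of det(λI − M) = λ³ − (tr M) λ² + s λ − det M, where s is the sum of the principal 2×2 minors.
tr M = -1 + (-1) + (-1) = -3.
s = ((-1)·(-1) − 4²) + ((-1)·(-1) − (-2)²) + ((-1)·(-1) − 0²) = -15 + (-3) + 1 = -17.
det M (expand along row 1) = (-1)·1 − 4·(-4) + (-2)·(-2) = 19.
Characteristic polynomial: λ³ + 3λ² − 17λ − 19 = 0.
Substitute λ = y + (tr M)/3 = y − 1.000000 to remove the quadratic term: y³ + p·y + q = 0 with p = s − (tr M)²/3 = -20.000000 and q = −2(tr M)³/27 + (tr M)·s/3 − det M = 0.000000.
Three real roots ⇒ use the trigonometric (Viète) form: r = 2√(−p/3) = 5.163978, φ = arccos(3q/(p·r)) = arccos(0.000000) = 1.570796 rad.
y_k = r·cos(φ/3 − 2πk/3) for k = 0, 1, 2 gives y = 4.472136, 0.000000, -4.472136.
λ_k = y_k − 1.000000 gives λ = 3.4721, -1.0000, -5.4721 (check: the sum is -3.0000 = tr M).

Hence λ_max = 3.4721 and λ_min = -5.4721.


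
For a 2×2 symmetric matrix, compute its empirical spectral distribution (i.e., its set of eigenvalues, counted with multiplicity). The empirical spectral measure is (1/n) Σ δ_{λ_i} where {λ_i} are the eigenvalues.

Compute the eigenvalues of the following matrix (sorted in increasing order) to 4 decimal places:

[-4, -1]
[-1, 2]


Since M is real symmetric, both eigenvalues are real; they are the roots of det(λI − M) = λ² − (tr M) λ + det M.
tr M = -4 + 2 = -2.
det M = (-4)·2 − (-1)² = -8 − 1 = -9.
Characteristic polynomial: λ² + 2λ − 9 = 0.
Discriminant Δ = (tr M)² − 4·det M = 4 − (-36) = 40; √Δ = 6.324555.
λ = (tr M ± √Δ)/2 = (-2 ± 6.324555)/2, giving (tr M − √Δ)/2 = -4.1623 and (tr M + √Δ)/2 = 2.1623.

Eigenvalues sorted in increasing order: [-4.1623, 2.1623].


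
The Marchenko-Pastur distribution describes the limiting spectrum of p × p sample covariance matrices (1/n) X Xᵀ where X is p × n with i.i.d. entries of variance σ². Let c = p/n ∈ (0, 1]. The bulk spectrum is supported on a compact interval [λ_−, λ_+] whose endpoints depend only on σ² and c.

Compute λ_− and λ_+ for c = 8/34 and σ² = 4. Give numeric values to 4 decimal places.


c = 8/34 = 0.235294; √c = 0.485071.
λ_− = σ² (1 − √c)² = 4 · (1 − 0.485071)² = 4 · (0.514929)² = 1.060606.
λ_+ = σ² (1 + √c)² = 4 · (1 + 0.485071)² = 4 · (1.485071)² = 8.821746.

Rounded to 4 decimal places: λ_− ≈ 1.0606, λ_+ ≈ 8.8217.


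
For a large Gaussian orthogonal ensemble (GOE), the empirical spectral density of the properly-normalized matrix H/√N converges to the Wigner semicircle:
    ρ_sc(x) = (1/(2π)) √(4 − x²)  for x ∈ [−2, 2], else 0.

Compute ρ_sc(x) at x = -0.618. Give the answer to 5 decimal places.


ρ_sc(x) = (1/(2π)) √(4 − x²). With x = -0.618:
  4 − x² = 4 − (-0.618)² = 4 − 0.381924 = 3.618076.
  √(4 − x²) = 1.902124.
  1/(2π) = 0.159155.
  ρ_sc(-0.618) = 0.159155 · 1.902124 = 0.302732.

Rounded to 5 decimal places: ρ_sc(-0.618) ≈ 0.30273.


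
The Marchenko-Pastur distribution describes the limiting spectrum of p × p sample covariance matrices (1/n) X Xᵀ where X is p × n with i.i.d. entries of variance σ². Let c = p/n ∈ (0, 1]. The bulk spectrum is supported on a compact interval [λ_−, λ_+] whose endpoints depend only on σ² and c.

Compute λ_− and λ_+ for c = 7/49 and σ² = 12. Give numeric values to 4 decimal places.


c = 7/49 = 0.142857; √c = 0.377964.
λ_− = σ² (1 − √c)² = 12 · (1 − 0.377964)² = 12 · (0.622036)² = 4.643138.
λ_+ = σ² (1 + √c)² = 12 · (1 + 0.377964)² = 12 · (1.377964)² = 22.785433.

Rounded to 4 decimal places: λ_− ≈ 4.6431, λ_+ ≈ 22.7854.


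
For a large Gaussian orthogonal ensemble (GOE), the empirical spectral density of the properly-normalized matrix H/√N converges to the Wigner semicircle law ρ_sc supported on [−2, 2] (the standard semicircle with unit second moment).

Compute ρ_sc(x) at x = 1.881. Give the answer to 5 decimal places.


ρ_sc(x) = (1/(2π)) √(4 − x²). With x = 1.881:
  4 − x² = 4 − (1.881)² = 4 − 3.538161 = 0.461839.
  √(4 − x²) = 0.679587.
  1/(2π) = 0.159155.
  ρ_sc(1.881) = 0.159155 · 0.679587 = 0.108160.

Rounded to 5 decimal places: ρ_sc(1.881) ≈ 0.10816.


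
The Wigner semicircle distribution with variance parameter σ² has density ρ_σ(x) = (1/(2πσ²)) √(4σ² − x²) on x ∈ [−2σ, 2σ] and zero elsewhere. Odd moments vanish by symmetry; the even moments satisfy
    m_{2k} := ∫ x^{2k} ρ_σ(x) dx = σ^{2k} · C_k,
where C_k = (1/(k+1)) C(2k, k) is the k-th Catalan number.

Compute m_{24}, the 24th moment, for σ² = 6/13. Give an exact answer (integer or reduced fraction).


By the scaled semicircle moment identity, m_{2k} = σ^{2k} · C_k with k = 12.
C_12 = (1/(k+1)) · C(2k, k) = (1/13) · C(24, 12) = (1/13) · 2704156 = 208012.
σ^{2k} = (σ²)^k = (6/13)^12 = 2176782336/23298085122481.

Therefore m_{24} = σ^{24} · C_12 = (2176782336/23298085122481) · 208012 = 452796847276032/23298085122481.


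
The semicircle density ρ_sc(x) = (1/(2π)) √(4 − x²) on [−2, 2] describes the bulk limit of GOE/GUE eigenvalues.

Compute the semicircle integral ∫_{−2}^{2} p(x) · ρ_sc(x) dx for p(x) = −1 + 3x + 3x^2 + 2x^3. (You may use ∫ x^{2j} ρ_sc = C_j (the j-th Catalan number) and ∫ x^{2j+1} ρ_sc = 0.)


Write p(x) = Σ a_i x^i, split into monomials and integrate each against ρ_sc separately.
Using ∫ x^{2j} ρ_sc = C_j = (1/(j+1)) C(2j, j) (Catalan numbers) and ∫ x^{2j+1} ρ_sc = 0 (odd monomials vanish by symmetry):
  i = 0 (even): a_0 · C_{0} = -1 · 1 = -1
  i = 1 (odd): ∫ x^1 ρ_sc = 0 (vanishes)
  i = 2 (even): a_2 · C_{1} = 3 · 1 = 3
  i = 3 (odd): ∫ x^3 ρ_sc = 0 (vanishes)

Summing the contributions: ∫_{−2}^{2} p(x) ρ_sc(x) dx = (-1) + 3 = 2.


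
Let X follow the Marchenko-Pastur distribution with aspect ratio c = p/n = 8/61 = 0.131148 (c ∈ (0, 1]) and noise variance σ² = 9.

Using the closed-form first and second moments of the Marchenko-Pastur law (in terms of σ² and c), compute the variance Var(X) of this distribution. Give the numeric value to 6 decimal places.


Recall the MP moments m_1 = E[X] = σ² and m_2 = E[X²] = σ⁴ (1 + c).
m_1 = E[X] = σ² = 9, so m_1² = 81.
m_2 = E[X²] = σ⁴ (1 + c) = 81 · (1 + 0.131148) = 81 · 1.131148 = 91.622951.
(Note m_2 − m_1² simplifies to c · σ⁴ = 0.131148 · 81.)

Var(X) = m_2 − m_1² = 91.622951 − 81 = 10.622951.


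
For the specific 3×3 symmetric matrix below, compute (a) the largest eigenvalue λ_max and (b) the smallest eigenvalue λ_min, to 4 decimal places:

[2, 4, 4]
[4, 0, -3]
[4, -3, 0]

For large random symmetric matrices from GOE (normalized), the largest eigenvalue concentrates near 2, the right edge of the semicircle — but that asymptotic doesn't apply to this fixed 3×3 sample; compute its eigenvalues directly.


Since M is real symmetric, all three eigenvalues are real; they are the roots of det(λI − M) = λ³ − (tr M) λ² + s λ − det M, where s is the sum of the principal 2×2 minors.
tr M = 2 + 0 + 0 = 2.
s = (2·0 − 4²) + (2·0 − 4²) + (0·0 − (-3)²) = -16 + (-16) + (-9) = -41.
det M (expand along row 1) = 2·(-9) − 4·12 + 4·(-12) = -114.
Characteristic polynomial: λ³ − 2λ² − 41λ + 114 = 0.
Substitute λ = y + (tr M)/3 = y + 0.666667 to remove the quadratic term: y³ + p·y + q = 0 with p = s − (tr M)²/3 = -42.333333 and q = −2(tr M)³/27 + (tr M)·s/3 − det M = 86.074074.
Three real roots ⇒ use the trigonometric (Viète) form: r = 2√(−p/3) = 7.512952, φ = arccos(3q/(p·r)) = arccos(-0.811896) = 2.518189 rad.
y_k = r·cos(φ/3 − 2πk/3) for k = 0, 1, 2 gives y = 5.017992, 2.333333, -7.351325.
λ_k = y_k + 0.666667 gives λ = 5.6847, 3.0000, -6.6847 (check: the sum is 2.0000 = tr M).

Hence λ_max = 5.6847 and λ_min = -6.6847.


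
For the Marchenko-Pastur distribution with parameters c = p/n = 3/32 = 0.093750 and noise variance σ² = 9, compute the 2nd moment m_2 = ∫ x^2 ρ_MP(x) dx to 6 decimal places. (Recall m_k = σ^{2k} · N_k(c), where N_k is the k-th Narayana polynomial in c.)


E[X²] = σ⁴ (1 + c) (second MP moment). With σ² = 9 (so σ⁴ = 81) and c = 3/32 = 0.093750: E[X²] = 81 · (1 + 0.093750) = 81 · 1.093750.

So E[X^2] = 88.593750.


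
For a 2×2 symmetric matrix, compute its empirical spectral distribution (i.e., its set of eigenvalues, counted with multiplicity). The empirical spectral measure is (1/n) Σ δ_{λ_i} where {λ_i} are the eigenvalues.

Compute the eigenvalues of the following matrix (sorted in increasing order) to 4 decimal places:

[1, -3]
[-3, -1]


Since M is real symmetric, both eigenvalues are real; they are the roots of det(λI − M) = λ² − (tr M) λ + det M.
tr M = 1 + (-1) = 0.
det M = 1·(-1) − (-3)² = -1 − 9 = -10.
Characteristic polynomial: λ² − 10 = 0.
Discriminant Δ = (tr M)² − 4·det M = 0 − (-40) = 40; √Δ = 6.324555.
λ = (tr M ± √Δ)/2 = (0 ± 6.324555)/2, giving (tr M − √Δ)/2 = -3.1623 and (tr M + √Δ)/2 = 3.1623.

Eigenvalues sorted in increasing order: [-3.1623, 3.1623].


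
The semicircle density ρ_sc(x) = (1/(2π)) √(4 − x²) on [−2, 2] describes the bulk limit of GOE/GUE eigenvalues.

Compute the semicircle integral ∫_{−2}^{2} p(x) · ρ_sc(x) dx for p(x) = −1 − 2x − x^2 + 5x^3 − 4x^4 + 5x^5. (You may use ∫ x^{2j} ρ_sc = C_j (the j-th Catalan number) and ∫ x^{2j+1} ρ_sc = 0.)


Write p(x) = Σ a_i x^i, split into monomials and integrate each against ρ_sc separately.
Using ∫ x^{2j} ρ_sc = C_j = (1/(j+1)) C(2j, j) (Catalan numbers) and ∫ x^{2j+1} ρ_sc = 0 (odd monomials vanish by symmetry):
  i = 0 (even): a_0 · C_{0} = -1 · 1 = -1
  i = 1 (odd): ∫ x^1 ρ_sc = 0 (vanishes)
  i = 2 (even): a_2 · C_{1} = -1 · 1 = -1
  i = 3 (odd): ∫ x^3 ρ_sc = 0 (vanishes)
  i = 4 (even): a_4 · C_{2} = -4 · 2 = -8
  i = 5 (odd): ∫ x^5 ρ_sc = 0 (vanishes)

Summing the contributions: ∫_{−2}^{2} p(x) ρ_sc(x) dx = (-1) + (-1) + (-8) = -10.


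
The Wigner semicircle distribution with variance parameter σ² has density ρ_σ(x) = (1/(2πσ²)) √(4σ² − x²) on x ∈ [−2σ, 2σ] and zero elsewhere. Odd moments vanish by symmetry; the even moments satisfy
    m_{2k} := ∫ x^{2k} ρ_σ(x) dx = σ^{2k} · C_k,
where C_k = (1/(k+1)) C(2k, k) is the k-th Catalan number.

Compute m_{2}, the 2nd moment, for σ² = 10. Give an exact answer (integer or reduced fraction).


By the scaled semicircle moment identity, m_{2k} = σ^{2k} · C_k with k = 1.
C_1 = (1/(k+1)) · C(2k, k) = (1/2) · C(2, 1) = (1/2) · 2 = 1.
σ^{2k} = (σ²)^k = (10)^1 = 10.

Therefore m_{2} = σ^{2} · C_1 = 10 · 1 = 10.


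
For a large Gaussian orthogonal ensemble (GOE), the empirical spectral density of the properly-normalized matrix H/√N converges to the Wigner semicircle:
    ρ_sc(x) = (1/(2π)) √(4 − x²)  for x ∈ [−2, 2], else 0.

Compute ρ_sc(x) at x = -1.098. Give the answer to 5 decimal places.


ρ_sc(x) = (1/(2π)) √(4 − x²). With x = -1.098:
  4 − x² = 4 − (-1.098)² = 4 − 1.205604 = 2.794396.
  √(4 − x²) = 1.671645.
  1/(2π) = 0.159155.
  ρ_sc(-1.098) = 0.159155 · 1.671645 = 0.266051.

Rounded to 5 decimal places: ρ_sc(-1.098) ≈ 0.26605.


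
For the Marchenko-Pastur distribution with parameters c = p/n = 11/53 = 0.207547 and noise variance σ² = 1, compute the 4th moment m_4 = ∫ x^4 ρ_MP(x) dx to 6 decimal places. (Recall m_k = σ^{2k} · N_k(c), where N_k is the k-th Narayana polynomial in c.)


E[X⁴] = σ⁸ (1 + 6c + 6c² + c³) (fourth MP moment). With σ² = 1 (so σ⁸ = 1) and c = 11/53 = 0.207547: E[X⁴] = 1 · (1 + 6·0.207547 + 6·(0.207547)² + (0.207547)³) = 1 · 2.512678.

So E[X^4] = 2.512678.


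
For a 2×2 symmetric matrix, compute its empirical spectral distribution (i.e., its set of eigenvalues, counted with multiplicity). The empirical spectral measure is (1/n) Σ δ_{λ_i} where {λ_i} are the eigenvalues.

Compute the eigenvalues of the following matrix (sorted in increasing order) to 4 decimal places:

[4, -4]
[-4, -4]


Since M is real symmetric, both eigenvalues are real; they are the roots of det(λI − M) = λ² − (tr M) λ + det M.
tr M = 4 + (-4) = 0.
det M = 4·(-4) − (-4)² = -16 − 16 = -32.
Characteristic polynomial: λ² − 32 = 0.
Discriminant Δ = (tr M)² − 4·det M = 0 − (-128) = 128; √Δ = 11.313708.
λ = (tr M ± √Δ)/2 = (0 ± 11.313708)/2, giving (tr M − √Δ)/2 = -5.6569 and (tr M + √Δ)/2 = 5.6569.

Eigenvalues sorted in increasing order: [-5.6569, 5.6569].


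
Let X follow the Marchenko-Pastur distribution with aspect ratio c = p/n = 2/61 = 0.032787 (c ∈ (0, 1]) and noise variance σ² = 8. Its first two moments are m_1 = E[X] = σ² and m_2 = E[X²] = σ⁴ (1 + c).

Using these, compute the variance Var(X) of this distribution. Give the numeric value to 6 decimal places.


m_1 = E[X] = σ² = 8, so m_1² = 64.
m_2 = E[X²] = σ⁴ (1 + c) = 64 · (1 + 0.032787) = 64 · 1.032787 = 66.098361.
(Note m_2 − m_1² simplifies to c · σ⁴ = 0.032787 · 64.)

Var(X) = m_2 − m_1² = 66.098361 − 64 = 2.098361.


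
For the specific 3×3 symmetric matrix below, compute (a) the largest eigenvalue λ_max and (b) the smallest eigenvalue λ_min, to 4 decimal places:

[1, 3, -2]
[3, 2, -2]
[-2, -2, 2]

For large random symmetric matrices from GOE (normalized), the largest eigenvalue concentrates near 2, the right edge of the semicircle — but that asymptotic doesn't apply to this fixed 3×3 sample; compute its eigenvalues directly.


Since M is real symmetric, all three eigenvalues are real; they are the roots of det(λI − M) = λ³ − (tr M) λ² + s λ − det M, where s is the sum of the principal 2×2 minors.
tr M = 1 + 2 + 2 = 5.
s = (1·2 − 3²) + (1·2 − (-2)²) + (2·2 − (-2)²) = -7 + (-2) + 0 = -9.
det M (expand along row 1) = 1·0 − 3·2 + (-2)·(-2) = -2.
Characteristic polynomial: λ³ − 5λ² − 9λ + 2 = 0.
Substitute λ = y + (tr M)/3 = y + 1.666667 to remove the quadratic term: y³ + p·y + q = 0 with p = s − (tr M)²/3 = -17.333333 and q = −2(tr M)³/27 + (tr M)·s/3 − det M = -22.259259.
Three real roots ⇒ use the trigonometric (Viète) form: r = 2√(−p/3) = 4.807402, φ = arccos(3q/(p·r)) = arccos(0.801382) = 0.641195 rad.
y_k = r·cos(φ/3 − 2πk/3) for k = 0, 1, 2 gives y = 4.698015, -1.465932, -3.232084.
λ_k = y_k + 1.666667 gives λ = 6.3647, 0.2007, -1.5654 (check: the sum is 5.0000 = tr M).

Hence λ_max = 6.3647 and λ_min = -1.5654.


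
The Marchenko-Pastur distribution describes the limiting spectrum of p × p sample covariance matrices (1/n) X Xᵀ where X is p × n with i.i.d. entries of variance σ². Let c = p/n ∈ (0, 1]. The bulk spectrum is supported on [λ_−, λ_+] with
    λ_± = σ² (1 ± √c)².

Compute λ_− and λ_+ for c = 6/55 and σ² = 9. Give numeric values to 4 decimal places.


c = 6/55 = 0.109091; √c = 0.330289.
λ_− = σ² (1 − √c)² = 9 · (1 − 0.330289)² = 9 · (0.669711)² = 4.036614.
λ_+ = σ² (1 + √c)² = 9 · (1 + 0.330289)² = 9 · (1.330289)² = 15.927023.

Rounded to 4 decimal places: λ_− ≈ 4.0366, λ_+ ≈ 15.9270.


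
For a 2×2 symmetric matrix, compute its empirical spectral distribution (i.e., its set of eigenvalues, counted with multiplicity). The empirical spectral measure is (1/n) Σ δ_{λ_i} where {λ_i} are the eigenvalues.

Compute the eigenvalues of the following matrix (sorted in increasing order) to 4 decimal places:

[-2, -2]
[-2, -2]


Since M is real symmetric, both eigenvalues are real; they are the roots of det(λI − M) = λ² − (tr M) λ + det M.
tr M = -2 + (-2) = -4.
det M = (-2)·(-2) − (-2)² = 4 − 4 = 0.
Characteristic polynomial: λ² + 4λ = 0.
Discriminant Δ = (tr M)² − 4·det M = 16 − 0 = 16; √Δ = 4.000000.
λ = (tr M ± √Δ)/2 = (-4 ± 4.000000)/2, giving (tr M − √Δ)/2 = -4.0000 and (tr M + √Δ)/2 = 0.0000.

Eigenvalues sorted in increasing order: [-4.0000, 0.0000].


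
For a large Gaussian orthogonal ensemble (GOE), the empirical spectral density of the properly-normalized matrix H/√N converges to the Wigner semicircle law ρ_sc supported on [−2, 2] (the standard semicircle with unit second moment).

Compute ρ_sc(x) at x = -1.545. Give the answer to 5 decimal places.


ρ_sc(x) = (1/(2π)) √(4 − x²). With x = -1.545:
  4 − x² = 4 − (-1.545)² = 4 − 2.387025 = 1.612975.
  √(4 − x²) = 1.270030.
  1/(2π) = 0.159155.
  ρ_sc(-1.545) = 0.159155 · 1.270030 = 0.202131.

Rounded to 5 decimal places: ρ_sc(-1.545) ≈ 0.20213.


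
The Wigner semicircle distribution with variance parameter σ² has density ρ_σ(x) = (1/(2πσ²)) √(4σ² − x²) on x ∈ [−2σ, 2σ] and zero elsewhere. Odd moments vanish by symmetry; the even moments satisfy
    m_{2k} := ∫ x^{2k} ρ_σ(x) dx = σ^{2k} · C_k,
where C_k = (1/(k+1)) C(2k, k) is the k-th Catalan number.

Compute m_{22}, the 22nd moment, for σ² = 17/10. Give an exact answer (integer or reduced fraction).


By the scaled semicircle moment identity, m_{2k} = σ^{2k} · C_k with k = 11.
C_11 = (1/(k+1)) · C(2k, k) = (1/12) · C(22, 11) = (1/12) · 705432 = 58786.
σ^{2k} = (σ²)^k = (17/10)^11 = 34271896307633/100000000000.

Therefore m_{22} = σ^{22} · C_11 = (34271896307633/100000000000) · 58786 = 1007353848170256769/50000000000.


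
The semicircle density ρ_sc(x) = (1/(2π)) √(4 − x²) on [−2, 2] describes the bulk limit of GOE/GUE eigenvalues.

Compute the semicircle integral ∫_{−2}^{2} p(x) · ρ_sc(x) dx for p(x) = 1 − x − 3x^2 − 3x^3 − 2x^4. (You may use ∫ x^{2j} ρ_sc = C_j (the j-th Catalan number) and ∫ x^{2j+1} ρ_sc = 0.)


Write p(x) = Σ a_i x^i, split into monomials and integrate each against ρ_sc separately.
Using ∫ x^{2j} ρ_sc = C_j = (1/(j+1)) C(2j, j) (Catalan numbers) and ∫ x^{2j+1} ρ_sc = 0 (odd monomials vanish by symmetry):
  i = 0 (even): a_0 · C_{0} = 1 · 1 = 1
  i = 1 (odd): ∫ x^1 ρ_sc = 0 (vanishes)
  i = 2 (even): a_2 · C_{1} = -3 · 1 = -3
  i = 3 (odd): ∫ x^3 ρ_sc = 0 (vanishes)
  i = 4 (even): a_4 · C_{2} = -2 · 2 = -4

Summing the contributions: ∫_{−2}^{2} p(x) ρ_sc(x) dx = 1 + (-3) + (-4) = -6.


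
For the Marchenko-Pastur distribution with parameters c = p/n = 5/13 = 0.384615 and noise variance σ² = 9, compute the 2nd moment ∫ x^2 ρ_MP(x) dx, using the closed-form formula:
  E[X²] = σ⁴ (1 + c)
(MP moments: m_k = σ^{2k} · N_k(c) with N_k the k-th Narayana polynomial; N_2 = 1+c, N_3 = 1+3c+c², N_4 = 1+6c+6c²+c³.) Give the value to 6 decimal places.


E[X²] = σ⁴ (1 + c) (second MP moment). With σ² = 9 (so σ⁴ = 81) and c = 5/13 = 0.384615: E[X²] = 81 · (1 + 0.384615) = 81 · 1.384615.

So E[X^2] = 112.153846.


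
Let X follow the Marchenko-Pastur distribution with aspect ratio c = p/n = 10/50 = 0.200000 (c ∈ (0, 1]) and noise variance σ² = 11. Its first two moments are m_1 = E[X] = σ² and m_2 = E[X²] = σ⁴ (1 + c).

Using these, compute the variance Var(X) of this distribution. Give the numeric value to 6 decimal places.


m_1 = E[X] = σ² = 11, so m_1² = 121.
m_2 = E[X²] = σ⁴ (1 + c) = 121 · (1 + 0.200000) = 121 · 1.200000 = 145.200000.
(Note m_2 − m_1² simplifies to c · σ⁴ = 0.200000 · 121.)

Var(X) = m_2 − m_1² = 145.200000 − 121 = 24.200000.


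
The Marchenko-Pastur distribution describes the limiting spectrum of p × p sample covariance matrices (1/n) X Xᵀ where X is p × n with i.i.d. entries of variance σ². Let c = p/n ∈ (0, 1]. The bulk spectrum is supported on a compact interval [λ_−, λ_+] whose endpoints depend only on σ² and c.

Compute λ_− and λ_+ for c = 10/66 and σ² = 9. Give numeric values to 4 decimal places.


c = 10/66 = 0.151515; √c = 0.389249.
λ_− = σ² (1 − √c)² = 9 · (1 − 0.389249)² = 9 · (0.610751)² = 3.357146.
λ_+ = σ² (1 + √c)² = 9 · (1 + 0.389249)² = 9 · (1.389249)² = 17.370127.

Rounded to 4 decimal places: λ_− ≈ 3.3571, λ_+ ≈ 17.3701.


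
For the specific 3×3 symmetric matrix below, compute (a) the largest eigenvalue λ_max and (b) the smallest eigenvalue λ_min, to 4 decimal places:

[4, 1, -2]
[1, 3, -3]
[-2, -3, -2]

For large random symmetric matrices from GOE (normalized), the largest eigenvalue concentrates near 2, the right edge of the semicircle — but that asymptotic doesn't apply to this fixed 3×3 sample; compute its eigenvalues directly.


Since M is real symmetric, all three eigenvalues are real; they are the roots of det(λI − M) = λ³ − (tr M) λ² + s λ − det M, where s is the sum of the principal 2×2 minors.
tr M = 4 + 3 + (-2) = 5.
s = (4·3 − 1²) + (4·(-2) − (-2)²) + (3·(-2) − (-3)²) = 11 + (-12) + (-15) = -16.
det M (expand along row 1) = 4·(-15) − 1·(-8) + (-2)·3 = -58.
Characteristic polynomial: λ³ − 5λ² − 16λ + 58 = 0.
Substitute λ = y + (tr M)/3 = y + 1.666667 to remove the quadratic term: y³ + p·y + q = 0 with p = s − (tr M)²/3 = -24.333333 and q = −2(tr M)³/27 + (tr M)·s/3 − det M = 22.074074.
Three real roots ⇒ use the trigonometric (Viète) form: r = 2√(−p/3) = 5.696002, φ = arccos(3q/(p·r)) = arccos(-0.477784) = 2.068927 rad.
y_k = r·cos(φ/3 − 2πk/3) for k = 0, 1, 2 gives y = 4.394315, 0.941445, -5.335760.
λ_k = y_k + 1.666667 gives λ = 6.0610, 2.6081, -3.6691 (check: the sum is 5.0000 = tr M).

Hence λ_max = 6.0610 and λ_min = -3.6691.


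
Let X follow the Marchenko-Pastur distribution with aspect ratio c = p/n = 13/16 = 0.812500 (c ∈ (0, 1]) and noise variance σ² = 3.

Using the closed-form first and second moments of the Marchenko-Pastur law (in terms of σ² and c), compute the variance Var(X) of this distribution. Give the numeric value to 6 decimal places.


Recall the MP moments m_1 = E[X] = σ² and m_2 = E[X²] = σ⁴ (1 + c).
m_1 = E[X] = σ² = 3, so m_1² = 9.
m_2 = E[X²] = σ⁴ (1 + c) = 9 · (1 + 0.812500) = 9 · 1.812500 = 16.312500.
(Note m_2 − m_1² simplifies to c · σ⁴ = 0.812500 · 9.)

Var(X) = m_2 − m_1² = 16.312500 − 9 = 7.312500.


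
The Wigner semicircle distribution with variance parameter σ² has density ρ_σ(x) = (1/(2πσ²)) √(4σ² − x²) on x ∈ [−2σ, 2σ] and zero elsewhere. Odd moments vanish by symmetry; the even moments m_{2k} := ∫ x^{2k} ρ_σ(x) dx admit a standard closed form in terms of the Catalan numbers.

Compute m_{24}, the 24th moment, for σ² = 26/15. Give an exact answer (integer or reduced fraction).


By the scaled semicircle moment identity, m_{2k} = σ^{2k} · C_k with k = 12.
C_12 = (1/(k+1)) · C(2k, k) = (1/13) · C(24, 12) = (1/13) · 2704156 = 208012.
σ^{2k} = (σ²)^k = (26/15)^12 = 95428956661682176/129746337890625.

Therefore m_{24} = σ^{24} · C_12 = (95428956661682176/129746337890625) · 208012 = 19850368133109832794112/129746337890625.


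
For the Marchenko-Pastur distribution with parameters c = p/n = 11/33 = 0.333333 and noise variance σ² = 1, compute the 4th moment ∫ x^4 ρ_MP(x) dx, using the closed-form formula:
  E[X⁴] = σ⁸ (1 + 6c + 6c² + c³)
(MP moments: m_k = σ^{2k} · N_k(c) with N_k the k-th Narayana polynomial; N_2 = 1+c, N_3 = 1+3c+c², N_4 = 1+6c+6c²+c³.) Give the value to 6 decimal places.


E[X⁴] = σ⁸ (1 + 6c + 6c² + c³) (fourth MP moment). With σ² = 1 (so σ⁸ = 1) and c = 11/33 = 0.333333: E[X⁴] = 1 · (1 + 6·0.333333 + 6·(0.333333)² + (0.333333)³) = 1 · 3.703704.

So E[X^4] = 3.703704.


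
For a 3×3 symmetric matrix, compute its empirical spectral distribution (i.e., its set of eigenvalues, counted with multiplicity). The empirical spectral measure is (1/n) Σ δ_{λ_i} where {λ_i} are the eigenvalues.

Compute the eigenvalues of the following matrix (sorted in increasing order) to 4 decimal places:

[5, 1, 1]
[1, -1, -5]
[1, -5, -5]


Since M is real symmetric, all three eigenvalues are real; they are the roots of det(λI − M) = λ³ − (tr M) λ² + s λ − det M, where s is the sum of the principal 2×2 minors.
tr M = 5 + (-1) + (-5) = -1.
s = (5·(-1) − 1²) + (5·(-5) − 1²) + ((-1)·(-5) − (-5)²) = -6 + (-26) + (-20) = -52.
det M (expand along row 1) = 5·(-20) − 1·0 + 1·(-4) = -104.
Characteristic polynomial: λ³ + λ² − 52λ + 104 = 0.
Substitute λ = y + (tr M)/3 = y − 0.333333 to remove the quadratic term: y³ + p·y + q = 0 with p = s − (tr M)²/3 = -52.333333 and q = −2(tr M)³/27 + (tr M)·s/3 − det M = 121.407407.
Three real roots ⇒ use the trigonometric (Viète) form: r = 2√(−p/3) = 8.353309, φ = arccos(3q/(p·r)) = arccos(-0.833162) = 2.555597 rad.
y_k = r·cos(φ/3 − 2πk/3) for k = 0, 1, 2 gives y = 5.501325, 2.693132, -8.194457.
λ_k = y_k − 0.333333 gives λ = 5.1680, 2.3598, -8.5278 (check: the sum is -1.0000 = tr M).

Eigenvalues sorted in increasing order: [-8.5278, 2.3598, 5.1680].


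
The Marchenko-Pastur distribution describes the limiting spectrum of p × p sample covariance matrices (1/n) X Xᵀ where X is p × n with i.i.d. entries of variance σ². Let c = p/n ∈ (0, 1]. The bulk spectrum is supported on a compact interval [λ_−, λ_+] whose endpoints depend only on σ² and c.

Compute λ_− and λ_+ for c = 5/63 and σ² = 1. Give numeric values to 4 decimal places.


c = 5/63 = 0.079365; √c = 0.281718.
λ_− = σ² (1 − √c)² = 1 · (1 − 0.281718)² = 1 · (0.718282)² = 0.515929.
λ_+ = σ² (1 + √c)² = 1 · (1 + 0.281718)² = 1 · (1.281718)² = 1.642801.

Rounded to 4 decimal places: λ_− ≈ 0.5159, λ_+ ≈ 1.6428.


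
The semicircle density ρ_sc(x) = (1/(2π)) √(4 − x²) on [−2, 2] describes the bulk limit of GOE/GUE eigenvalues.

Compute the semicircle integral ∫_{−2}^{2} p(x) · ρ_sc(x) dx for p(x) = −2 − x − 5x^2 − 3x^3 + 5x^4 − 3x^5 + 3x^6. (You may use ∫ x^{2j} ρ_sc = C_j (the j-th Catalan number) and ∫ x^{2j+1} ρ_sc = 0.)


Write p(x) = Σ a_i x^i, split into monomials and integrate each against ρ_sc separately.
Using ∫ x^{2j} ρ_sc = C_j = (1/(j+1)) C(2j, j) (Catalan numbers) and ∫ x^{2j+1} ρ_sc = 0 (odd monomials vanish by symmetry):
  i = 0 (even): a_0 · C_{0} = -2 · 1 = -2
  i = 1 (odd): ∫ x^1 ρ_sc = 0 (vanishes)
  i = 2 (even): a_2 · C_{1} = -5 · 1 = -5
  i = 3 (odd): ∫ x^3 ρ_sc = 0 (vanishes)
  i = 4 (even): a_4 · C_{2} = 5 · 2 = 10
  i = 5 (odd): ∫ x^5 ρ_sc = 0 (vanishes)
  i = 6 (even): a_6 · C_{3} = 3 · 5 = 15

Summing the contributions: ∫_{−2}^{2} p(x) ρ_sc(x) dx = (-2) + (-5) + 10 + 15 = 18.


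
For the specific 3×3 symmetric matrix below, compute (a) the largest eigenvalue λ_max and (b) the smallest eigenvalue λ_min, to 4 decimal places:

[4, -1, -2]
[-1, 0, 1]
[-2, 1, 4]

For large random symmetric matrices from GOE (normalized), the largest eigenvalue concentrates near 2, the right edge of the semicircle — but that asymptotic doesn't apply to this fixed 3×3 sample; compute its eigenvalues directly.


Since M is real symmetric, all three eigenvalues are real; they are the roots of det(λI − M) = λ³ − (tr M) λ² + s λ − det M, where s is the sum of the principal 2×2 minors.
tr M = 4 + 0 + 4 = 8.
s = (4·0 − (-1)²) + (4·4 − (-2)²) + (0·4 − 1²) = -1 + 12 + (-1) = 10.
det M (expand along row 1) = 4·(-1) − (-1)·(-2) + (-2)·(-1) = -4.
Characteristic polynomial: λ³ − 8λ² + 10λ + 4 = 0.
Substitute λ = y + (tr M)/3 = y + 2.666667 to remove the quadratic term: y³ + p·y + q = 0 with p = s − (tr M)²/3 = -11.333333 and q = −2(tr M)³/27 + (tr M)·s/3 − det M = -7.259259.
Three real roots ⇒ use the trigonometric (Viète) form: r = 2√(−p/3) = 3.887301, φ = arccos(3q/(p·r)) = arccos(0.494319) = 1.053745 rad.
y_k = r·cos(φ/3 − 2πk/3) for k = 0, 1, 2 gives y = 3.649958, -0.666667, -2.983291.
λ_k = y_k + 2.666667 gives λ = 6.3166, 2.0000, -0.3166 (check: the sum is 8.0000 = tr M).

Hence λ_max = 6.3166 and λ_min = -0.3166.


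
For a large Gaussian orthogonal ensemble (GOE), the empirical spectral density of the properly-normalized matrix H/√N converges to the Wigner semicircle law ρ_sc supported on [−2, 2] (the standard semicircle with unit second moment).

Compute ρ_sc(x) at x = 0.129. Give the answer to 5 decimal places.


ρ_sc(x) = (1/(2π)) √(4 − x²). With x = 0.129:
  4 − x² = 4 − (0.129)² = 4 − 0.016641 = 3.983359.
  √(4 − x²) = 1.995835.
  1/(2π) = 0.159155.
  ρ_sc(0.129) = 0.159155 · 1.995835 = 0.317647.

Rounded to 5 decimal places: ρ_sc(0.129) ≈ 0.31765.


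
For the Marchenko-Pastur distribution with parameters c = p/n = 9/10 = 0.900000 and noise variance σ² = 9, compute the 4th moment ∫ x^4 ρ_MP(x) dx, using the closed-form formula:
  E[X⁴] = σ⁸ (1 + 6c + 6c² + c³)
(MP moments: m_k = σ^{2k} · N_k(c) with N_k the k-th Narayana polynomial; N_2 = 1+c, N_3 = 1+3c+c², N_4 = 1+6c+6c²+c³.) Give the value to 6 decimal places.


E[X⁴] = σ⁸ (1 + 6c + 6c² + c³) (fourth MP moment). With σ² = 9 (so σ⁸ = 6561) and c = 9/10 = 0.900000: E[X⁴] = 6561 · (1 + 6·0.900000 + 6·(0.900000)² + (0.900000)³) = 6561 · 11.989000.

So E[X^4] = 78659.829000.


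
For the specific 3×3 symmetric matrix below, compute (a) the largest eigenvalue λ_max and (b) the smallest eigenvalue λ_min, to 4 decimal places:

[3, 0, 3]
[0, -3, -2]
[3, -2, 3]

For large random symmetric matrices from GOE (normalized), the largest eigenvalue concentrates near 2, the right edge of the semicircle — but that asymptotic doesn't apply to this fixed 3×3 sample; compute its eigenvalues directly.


Since M is real symmetric, all three eigenvalues are real; they are the roots of det(λI − M) = λ³ − (tr M) λ² + s λ − det M, where s is the sum of the principal 2×2 minors.
tr M = 3 + (-3) + 3 = 3.
s = (3·(-3) − 0²) + (3·3 − 3²) + ((-3)·3 − (-2)²) = -9 + 0 + (-13) = -22.
det M (expand along row 1) = 3·(-13) − 0·6 + 3·9 = -12.
Characteristic polynomial: λ³ − 3λ² − 22λ + 12 = 0.
Substitute λ = y + (tr M)/3 = y + 1.000000 to remove the quadratic term: y³ + p·y + q = 0 with p = s − (tr M)²/3 = -25.000000 and q = −2(tr M)³/27 + (tr M)·s/3 − det M = -12.000000.
Three real roots ⇒ use the trigonometric (Viète) form: r = 2√(−p/3) = 5.773503, φ = arccos(3q/(p·r)) = arccos(0.249415) = 1.318720 rad.
y_k = r·cos(φ/3 − 2πk/3) for k = 0, 1, 2 gives y = 5.224635, -0.484551, -4.740084.
λ_k = y_k + 1.000000 gives λ = 6.2246, 0.5154, -3.7401 (check: the sum is 3.0000 = tr M).

Hence λ_max = 6.2246 and λ_min = -3.7401.


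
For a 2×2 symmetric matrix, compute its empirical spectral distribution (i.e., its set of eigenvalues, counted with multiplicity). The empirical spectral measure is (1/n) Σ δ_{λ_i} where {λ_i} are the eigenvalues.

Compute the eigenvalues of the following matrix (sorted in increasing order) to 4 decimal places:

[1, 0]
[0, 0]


Since M is real symmetric, both eigenvalues are real; they are the roots of det(λI − M) = λ² − (tr M) λ + det M.
tr M = 1 + 0 = 1.
det M = 1·0 − 0² = 0 − 0 = 0.
Characteristic polynomial: λ² − λ = 0.
Discriminant Δ = (tr M)² − 4·det M = 1 − 0 = 1; √Δ = 1.000000.
λ = (tr M ± √Δ)/2 = (1 ± 1.000000)/2, giving (tr M − √Δ)/2 = 0.0000 and (tr M + √Δ)/2 = 1.0000.

Eigenvalues sorted in increasing order: [0.0000, 1.0000].
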